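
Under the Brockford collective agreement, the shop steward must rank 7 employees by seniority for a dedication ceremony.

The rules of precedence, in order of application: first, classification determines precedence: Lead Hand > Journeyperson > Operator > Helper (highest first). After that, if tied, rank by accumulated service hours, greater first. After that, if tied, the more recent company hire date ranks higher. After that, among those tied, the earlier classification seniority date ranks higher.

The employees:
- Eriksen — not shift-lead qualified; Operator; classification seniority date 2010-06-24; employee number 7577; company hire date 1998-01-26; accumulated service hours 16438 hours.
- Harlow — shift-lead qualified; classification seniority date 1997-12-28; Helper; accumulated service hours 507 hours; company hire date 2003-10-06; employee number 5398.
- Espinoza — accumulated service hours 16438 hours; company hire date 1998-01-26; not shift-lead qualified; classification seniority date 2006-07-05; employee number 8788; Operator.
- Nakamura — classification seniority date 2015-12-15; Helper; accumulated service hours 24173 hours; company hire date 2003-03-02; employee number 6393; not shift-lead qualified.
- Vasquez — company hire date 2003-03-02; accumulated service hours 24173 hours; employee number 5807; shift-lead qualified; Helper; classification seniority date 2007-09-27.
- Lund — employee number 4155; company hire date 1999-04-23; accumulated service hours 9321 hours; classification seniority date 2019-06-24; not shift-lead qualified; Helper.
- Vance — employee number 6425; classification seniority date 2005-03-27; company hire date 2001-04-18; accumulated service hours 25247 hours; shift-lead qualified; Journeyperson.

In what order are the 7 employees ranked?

By classification: Vance (Journeyperson); then Espinoza and Eriksen (Operator); then Vasquez, Nakamura, Lund and Harlow (Helper).
Espinoza and Eriksen both have accumulated service hours 16438 hours, so the next rule applies.
Espinoza and Eriksen both have company hire date 1998-01-26, so the next rule applies.
Among Espinoza and Eriksen, by classification seniority date (earlier first): Espinoza (2006-07-05) before Eriksen (2010-06-24).
Among Vasquez, Nakamura, Lund and Harlow, by accumulated service hours (higher first): Vasquez and Nakamura (24173 hours) before Lund (9321 hours) before Harlow (507 hours).
Vasquez and Nakamura both have company hire date 2003-03-02, so the next rule applies.
Among Vasquez and Nakamura, by classification seniority date (earlier first): Vasquez (2007-09-27) before Nakamura (2015-12-15).
Full order: Vance, Espinoza, Eriksen, Vasquez, Nakamura, Lund, Harlow.

Vance, Espinoza, Eriksen, Vasquez, Nakamura, Lund, Harlow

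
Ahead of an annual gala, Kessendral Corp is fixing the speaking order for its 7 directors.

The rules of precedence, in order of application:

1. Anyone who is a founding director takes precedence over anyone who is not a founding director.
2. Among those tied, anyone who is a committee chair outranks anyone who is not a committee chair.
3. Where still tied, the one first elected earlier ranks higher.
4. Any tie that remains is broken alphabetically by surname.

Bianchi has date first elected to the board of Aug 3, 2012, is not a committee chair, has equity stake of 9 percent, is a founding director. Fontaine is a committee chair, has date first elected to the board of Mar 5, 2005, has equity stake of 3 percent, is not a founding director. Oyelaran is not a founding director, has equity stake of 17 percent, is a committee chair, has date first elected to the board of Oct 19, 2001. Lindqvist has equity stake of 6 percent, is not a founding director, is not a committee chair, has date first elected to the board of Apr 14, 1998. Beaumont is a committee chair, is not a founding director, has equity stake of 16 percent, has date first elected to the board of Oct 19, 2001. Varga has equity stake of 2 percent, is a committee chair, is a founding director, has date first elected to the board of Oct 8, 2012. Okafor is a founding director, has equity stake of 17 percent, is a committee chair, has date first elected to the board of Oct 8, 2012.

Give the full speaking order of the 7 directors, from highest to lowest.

Okafor, Varga, Bianchi, Beaumont, Oyelaran, Fontaine, Lindqvist

By the first rule: Okafor, Varga and Bianchi (each a founding director); then Beaumont, Oyelaran, Fontaine and Lindqvist (each not a founding director).
Among Okafor, Varga and Bianchi, a committee chair before not a committee chair: Okafor and Varga (a committee chair) before Bianchi (not a committee chair).
Okafor and Varga both have date first elected to the board Oct 8, 2012, so the next rule applies.
Among Okafor and Varga, alphabetically by surname: Okafor before Varga.
Among Beaumont, Oyelaran, Fontaine and Lindqvist, a committee chair before not a committee chair: Beaumont, Oyelaran and Fontaine (a committee chair) before Lindqvist (not a committee chair).
Among Beaumont, Oyelaran and Fontaine, by date first elected to the board (earlier first): Beaumont and Oyelaran (Oct 19, 2001) before Fontaine (Mar 5, 2005).
Among Beaumont and Oyelaran, alphabetically by surname: Beaumont before Oyelaran.
Full order: Okafor, Varga, Bianchi, Beaumont, Oyelaran, Fontaine, Lindqvist.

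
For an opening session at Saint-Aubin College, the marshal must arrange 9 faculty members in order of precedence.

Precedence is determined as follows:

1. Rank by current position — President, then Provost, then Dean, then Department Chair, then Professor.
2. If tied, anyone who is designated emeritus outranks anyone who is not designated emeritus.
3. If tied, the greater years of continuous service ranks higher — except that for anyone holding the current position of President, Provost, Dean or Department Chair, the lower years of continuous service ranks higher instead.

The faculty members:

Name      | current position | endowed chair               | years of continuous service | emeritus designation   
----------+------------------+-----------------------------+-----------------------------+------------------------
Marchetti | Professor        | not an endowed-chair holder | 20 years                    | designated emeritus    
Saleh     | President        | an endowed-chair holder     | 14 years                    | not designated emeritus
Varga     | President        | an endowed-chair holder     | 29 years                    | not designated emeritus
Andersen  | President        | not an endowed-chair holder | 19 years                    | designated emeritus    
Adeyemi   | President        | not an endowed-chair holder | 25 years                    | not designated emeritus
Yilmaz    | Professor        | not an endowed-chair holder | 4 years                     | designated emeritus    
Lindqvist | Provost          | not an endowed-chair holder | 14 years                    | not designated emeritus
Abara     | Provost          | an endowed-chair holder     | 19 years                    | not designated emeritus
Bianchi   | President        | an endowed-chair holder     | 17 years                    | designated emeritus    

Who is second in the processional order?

Andersen

By current position: Bianchi, Andersen, Saleh, Adeyemi and Varga (President); then Lindqvist and Abara (Provost); then Marchetti and Yilmaz (Professor).
Among Bianchi, Andersen, Saleh, Adeyemi and Varga, designated emeritus before not designated emeritus: Bianchi and Andersen (designated emeritus) before Saleh, Adeyemi and Varga (not designated emeritus).
Among Bianchi and Andersen, by years of continuous service (lower first) (reversed rule for this group): Bianchi (17 years) before Andersen (19 years).
Among Saleh, Adeyemi and Varga, by years of continuous service (lower first) (reversed rule for this group): Saleh (14 years) before Adeyemi (25 years) before Varga (29 years).
Lindqvist and Abara are each not designated emeritus, so the next rule applies.
Among Lindqvist and Abara, by years of continuous service (lower first) (reversed rule for this group): Lindqvist (14 years) before Abara (19 years).
Marchetti and Yilmaz are each designated emeritus, so the next rule applies.
Among Marchetti and Yilmaz, by years of continuous service (higher first): Marchetti (20 years) before Yilmaz (4 years).
Order: Bianchi, Andersen, Saleh, Adeyemi, Varga, Lindqvist, Abara, Marchetti, Yilmaz.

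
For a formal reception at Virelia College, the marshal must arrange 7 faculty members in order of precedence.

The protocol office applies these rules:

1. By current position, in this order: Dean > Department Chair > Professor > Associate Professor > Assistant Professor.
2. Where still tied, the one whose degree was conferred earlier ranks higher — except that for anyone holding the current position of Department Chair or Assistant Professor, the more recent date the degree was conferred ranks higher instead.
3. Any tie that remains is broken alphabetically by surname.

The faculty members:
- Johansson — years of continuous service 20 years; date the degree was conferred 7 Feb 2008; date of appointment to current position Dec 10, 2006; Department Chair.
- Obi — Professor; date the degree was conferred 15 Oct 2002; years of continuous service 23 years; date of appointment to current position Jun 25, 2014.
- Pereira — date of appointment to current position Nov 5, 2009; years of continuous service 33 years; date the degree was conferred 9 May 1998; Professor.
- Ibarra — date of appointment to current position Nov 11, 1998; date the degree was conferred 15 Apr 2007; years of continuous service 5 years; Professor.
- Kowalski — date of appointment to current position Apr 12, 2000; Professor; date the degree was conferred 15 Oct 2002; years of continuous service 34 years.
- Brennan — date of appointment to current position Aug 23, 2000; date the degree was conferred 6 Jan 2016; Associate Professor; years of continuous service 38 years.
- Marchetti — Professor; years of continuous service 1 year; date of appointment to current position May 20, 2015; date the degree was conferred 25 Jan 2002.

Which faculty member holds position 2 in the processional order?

Pereira

By current position: Johansson (Department Chair); then Pereira, Marchetti, Kowalski, Obi and Ibarra (Professor); then Brennan (Associate Professor).
Among Pereira, Marchetti, Kowalski, Obi and Ibarra, by date the degree was conferred (earlier first): Pereira (9 May 1998) before Marchetti (25 Jan 2002) before Kowalski and Obi (15 Oct 2002) before Ibarra (15 Apr 2007).
Among Kowalski and Obi, alphabetically by surname: Kowalski before Obi.
Order: Johansson, Pereira, Marchetti, Kowalski, Obi, Ibarra, Brennan.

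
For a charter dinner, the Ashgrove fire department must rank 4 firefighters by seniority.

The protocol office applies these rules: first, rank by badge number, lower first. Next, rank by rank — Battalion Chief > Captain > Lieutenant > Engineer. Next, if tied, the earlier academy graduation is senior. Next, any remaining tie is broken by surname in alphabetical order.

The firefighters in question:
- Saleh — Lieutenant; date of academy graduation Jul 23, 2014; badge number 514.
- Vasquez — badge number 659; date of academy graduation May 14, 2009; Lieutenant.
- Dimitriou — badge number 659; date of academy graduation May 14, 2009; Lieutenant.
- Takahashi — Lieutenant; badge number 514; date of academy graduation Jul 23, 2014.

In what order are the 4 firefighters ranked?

Saleh, Takahashi, Dimitriou, Vasquez

By badge number (lower first): Saleh and Takahashi (both 514); then Dimitriou and Vasquez (both 659).
Saleh and Takahashi are each Lieutenant, so the next rule applies.
Saleh and Takahashi both have date of academy graduation Jul 23, 2014, so the next rule applies.
Among Saleh and Takahashi, alphabetically by surname: Saleh before Takahashi.
Dimitriou and Vasquez are each Lieutenant, so the next rule applies.
Dimitriou and Vasquez both have date of academy graduation May 14, 2009, so the next rule applies.
Among Dimitriou and Vasquez, alphabetically by surname: Dimitriou before Vasquez.
Full order: Saleh, Takahashi, Dimitriou, Vasquez.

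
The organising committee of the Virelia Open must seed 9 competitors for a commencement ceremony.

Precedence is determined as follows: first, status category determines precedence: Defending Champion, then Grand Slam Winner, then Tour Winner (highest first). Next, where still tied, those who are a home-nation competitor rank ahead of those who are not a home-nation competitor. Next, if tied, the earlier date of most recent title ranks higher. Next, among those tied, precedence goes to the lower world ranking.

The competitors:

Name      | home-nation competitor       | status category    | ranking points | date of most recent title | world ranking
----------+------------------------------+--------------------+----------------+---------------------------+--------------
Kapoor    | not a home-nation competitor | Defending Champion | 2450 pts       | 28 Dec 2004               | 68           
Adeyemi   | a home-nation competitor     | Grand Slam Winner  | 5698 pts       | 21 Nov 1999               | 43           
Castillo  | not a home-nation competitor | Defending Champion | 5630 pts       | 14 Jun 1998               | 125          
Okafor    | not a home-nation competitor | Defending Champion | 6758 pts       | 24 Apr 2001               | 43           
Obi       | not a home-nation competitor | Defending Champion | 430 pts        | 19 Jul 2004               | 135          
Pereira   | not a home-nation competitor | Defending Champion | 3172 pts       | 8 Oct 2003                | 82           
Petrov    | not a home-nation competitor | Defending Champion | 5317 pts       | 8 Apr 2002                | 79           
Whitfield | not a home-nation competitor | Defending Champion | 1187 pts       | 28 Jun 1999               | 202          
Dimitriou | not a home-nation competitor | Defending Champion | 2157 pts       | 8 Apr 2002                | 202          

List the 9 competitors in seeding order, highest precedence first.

By status category: Castillo, Whitfield, Okafor, Petrov, Dimitriou, Pereira, Obi and Kapoor (Defending Champion); then Adeyemi (Grand Slam Winner).
Castillo, Whitfield, Okafor, Petrov, Dimitriou, Pereira, Obi and Kapoor are each not a home-nation competitor, so the next rule applies.
Among Castillo, Whitfield, Okafor, Petrov, Dimitriou, Pereira, Obi and Kapoor, by date of most recent title (earlier first): Castillo (14 Jun 1998) before Whitfield (28 Jun 1999) before Okafor (24 Apr 2001) before Petrov and Dimitriou (8 Apr 2002) before Pereira (8 Oct 2003) before Obi (19 Jul 2004) before Kapoor (28 Dec 2004).
Among Petrov and Dimitriou, by world ranking (lower first): Petrov (79) before Dimitriou (202).
Full order: Castillo, Whitfield, Okafor, Petrov, Dimitriou, Pereira, Obi, Kapoor, Adeyemi.

Castillo, Whitfield, Okafor, Petrov, Dimitriou, Pereira, Obi, Kapoor, Adeyemi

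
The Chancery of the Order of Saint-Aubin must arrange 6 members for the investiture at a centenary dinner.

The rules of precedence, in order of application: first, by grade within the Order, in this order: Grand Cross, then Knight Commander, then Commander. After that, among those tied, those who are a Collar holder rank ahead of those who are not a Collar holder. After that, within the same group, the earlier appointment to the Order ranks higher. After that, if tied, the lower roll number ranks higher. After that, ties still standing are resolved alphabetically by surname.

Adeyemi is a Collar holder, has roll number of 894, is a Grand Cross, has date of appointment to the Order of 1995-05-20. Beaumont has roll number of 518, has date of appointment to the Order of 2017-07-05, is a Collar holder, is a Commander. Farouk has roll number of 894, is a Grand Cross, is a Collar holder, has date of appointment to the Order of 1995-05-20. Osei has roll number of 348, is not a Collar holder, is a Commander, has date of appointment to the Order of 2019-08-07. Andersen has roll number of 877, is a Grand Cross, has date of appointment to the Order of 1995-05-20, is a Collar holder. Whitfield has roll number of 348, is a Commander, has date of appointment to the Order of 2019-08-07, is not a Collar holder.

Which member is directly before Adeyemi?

Andersen

By grade within the Order: Andersen, Adeyemi and Farouk (Grand Cross); then Beaumont, Osei and Whitfield (Commander).
Andersen, Adeyemi and Farouk are each a Collar holder, so the next rule applies.
Andersen, Adeyemi and Farouk all have date of appointment to the Order 1995-05-20, so the next rule applies.
Among Andersen, Adeyemi and Farouk, by roll number (lower first): Andersen (877) before Adeyemi and Farouk (894).
Among Adeyemi and Farouk, alphabetically by surname: Adeyemi before Farouk.
Among Beaumont, Osei and Whitfield, a Collar holder before not a Collar holder: Beaumont (a Collar holder) before Osei and Whitfield (not a Collar holder).
Osei and Whitfield both have date of appointment to the Order 2019-08-07, so the next rule applies.
Osei and Whitfield both have roll number 348, so the next rule applies.
Among Osei and Whitfield, alphabetically by surname: Osei before Whitfield.
Order: Andersen, Adeyemi, Farouk, Beaumont, Osei, Whitfield.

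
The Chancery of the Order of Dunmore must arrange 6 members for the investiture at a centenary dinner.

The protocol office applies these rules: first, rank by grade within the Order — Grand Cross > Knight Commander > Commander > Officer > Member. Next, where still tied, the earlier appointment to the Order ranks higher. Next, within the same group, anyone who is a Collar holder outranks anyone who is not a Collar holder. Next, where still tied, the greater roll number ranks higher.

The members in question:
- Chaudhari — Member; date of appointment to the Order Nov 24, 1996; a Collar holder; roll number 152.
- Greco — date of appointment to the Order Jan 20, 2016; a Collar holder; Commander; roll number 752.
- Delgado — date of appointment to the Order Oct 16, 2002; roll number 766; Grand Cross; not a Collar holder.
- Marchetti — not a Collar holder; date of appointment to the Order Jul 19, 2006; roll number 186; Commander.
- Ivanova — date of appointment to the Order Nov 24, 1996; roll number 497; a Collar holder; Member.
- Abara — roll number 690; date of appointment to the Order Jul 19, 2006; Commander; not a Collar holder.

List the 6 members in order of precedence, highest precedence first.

Delgado, Abara, Marchetti, Greco, Ivanova, Chaudhari

By grade within the Order: Delgado (Grand Cross); then Abara, Marchetti and Greco (Commander); then Ivanova and Chaudhari (Member).
Among Abara, Marchetti and Greco, by date of appointment to the Order (earlier first): Abara and Marchetti (Jul 19, 2006) before Greco (Jan 20, 2016).
Abara and Marchetti are each not a Collar holder, so the next rule applies.
Among Abara and Marchetti, by roll number (higher first): Abara (690) before Marchetti (186).
Ivanova and Chaudhari both have date of appointment to the Order Nov 24, 1996, so the next rule applies.
Ivanova and Chaudhari are each a Collar holder, so the next rule applies.
Among Ivanova and Chaudhari, by roll number (higher first): Ivanova (497) before Chaudhari (152).
Full order: Delgado, Abara, Marchetti, Greco, Ivanova, Chaudhari.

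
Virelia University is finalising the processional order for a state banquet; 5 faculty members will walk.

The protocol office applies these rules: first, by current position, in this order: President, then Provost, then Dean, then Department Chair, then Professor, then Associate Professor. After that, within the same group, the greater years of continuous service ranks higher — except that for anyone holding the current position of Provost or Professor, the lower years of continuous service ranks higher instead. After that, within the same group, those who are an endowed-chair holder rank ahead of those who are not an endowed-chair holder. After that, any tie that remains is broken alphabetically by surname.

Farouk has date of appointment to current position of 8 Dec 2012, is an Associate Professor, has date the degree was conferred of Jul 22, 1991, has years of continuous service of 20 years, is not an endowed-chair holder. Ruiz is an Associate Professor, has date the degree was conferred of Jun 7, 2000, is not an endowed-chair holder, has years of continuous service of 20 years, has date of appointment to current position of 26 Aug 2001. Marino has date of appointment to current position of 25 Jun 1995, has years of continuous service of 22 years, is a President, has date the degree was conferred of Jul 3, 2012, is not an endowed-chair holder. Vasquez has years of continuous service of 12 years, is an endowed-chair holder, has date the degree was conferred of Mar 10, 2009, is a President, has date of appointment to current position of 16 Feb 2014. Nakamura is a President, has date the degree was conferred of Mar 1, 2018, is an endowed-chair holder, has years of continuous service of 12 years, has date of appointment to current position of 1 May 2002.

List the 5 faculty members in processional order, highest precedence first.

By current position: Marino, Nakamura and Vasquez (President); then Farouk and Ruiz (Associate Professor).
Among Marino, Nakamura and Vasquez, by years of continuous service (higher first): Marino (22 years) before Nakamura and Vasquez (12 years).
Nakamura and Vasquez are each an endowed-chair holder, so the next rule applies.
Among Nakamura and Vasquez, alphabetically by surname: Nakamura before Vasquez.
Farouk and Ruiz both have years of continuous service 20 years, so the next rule applies.
Farouk and Ruiz are each not an endowed-chair holder, so the next rule applies.
Among Farouk and Ruiz, alphabetically by surname: Farouk before Ruiz.
Full order: Marino, Nakamura, Vasquez, Farouk, Ruiz.

Marino, Nakamura, Vasquez, Farouk, Ruiz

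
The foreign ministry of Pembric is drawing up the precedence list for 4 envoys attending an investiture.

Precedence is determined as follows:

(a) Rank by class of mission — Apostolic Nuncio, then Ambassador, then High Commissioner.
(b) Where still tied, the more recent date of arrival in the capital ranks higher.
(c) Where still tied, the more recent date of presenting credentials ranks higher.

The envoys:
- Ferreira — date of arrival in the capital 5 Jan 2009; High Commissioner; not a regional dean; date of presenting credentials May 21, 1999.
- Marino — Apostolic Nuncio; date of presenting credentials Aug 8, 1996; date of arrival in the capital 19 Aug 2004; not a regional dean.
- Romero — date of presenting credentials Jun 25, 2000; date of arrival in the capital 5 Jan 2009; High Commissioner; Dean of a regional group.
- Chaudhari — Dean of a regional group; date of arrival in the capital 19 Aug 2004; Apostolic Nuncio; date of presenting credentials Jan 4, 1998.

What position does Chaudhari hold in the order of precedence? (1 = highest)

1

By class of mission: Chaudhari and Marino (Apostolic Nuncio); then Romero and Ferreira (High Commissioner).
Chaudhari and Marino both have date of arrival in the capital 19 Aug 2004, so the next rule applies.
Among Chaudhari and Marino, by date of presenting credentials (later first): Chaudhari (Jan 4, 1998) before Marino (Aug 8, 1996).
Romero and Ferreira both have date of arrival in the capital 5 Jan 2009, so the next rule applies.
Among Romero and Ferreira, by date of presenting credentials (later first): Romero (Jun 25, 2000) before Ferreira (May 21, 1999).
Order: Chaudhari, Marino, Romero, Ferreira. So position 1.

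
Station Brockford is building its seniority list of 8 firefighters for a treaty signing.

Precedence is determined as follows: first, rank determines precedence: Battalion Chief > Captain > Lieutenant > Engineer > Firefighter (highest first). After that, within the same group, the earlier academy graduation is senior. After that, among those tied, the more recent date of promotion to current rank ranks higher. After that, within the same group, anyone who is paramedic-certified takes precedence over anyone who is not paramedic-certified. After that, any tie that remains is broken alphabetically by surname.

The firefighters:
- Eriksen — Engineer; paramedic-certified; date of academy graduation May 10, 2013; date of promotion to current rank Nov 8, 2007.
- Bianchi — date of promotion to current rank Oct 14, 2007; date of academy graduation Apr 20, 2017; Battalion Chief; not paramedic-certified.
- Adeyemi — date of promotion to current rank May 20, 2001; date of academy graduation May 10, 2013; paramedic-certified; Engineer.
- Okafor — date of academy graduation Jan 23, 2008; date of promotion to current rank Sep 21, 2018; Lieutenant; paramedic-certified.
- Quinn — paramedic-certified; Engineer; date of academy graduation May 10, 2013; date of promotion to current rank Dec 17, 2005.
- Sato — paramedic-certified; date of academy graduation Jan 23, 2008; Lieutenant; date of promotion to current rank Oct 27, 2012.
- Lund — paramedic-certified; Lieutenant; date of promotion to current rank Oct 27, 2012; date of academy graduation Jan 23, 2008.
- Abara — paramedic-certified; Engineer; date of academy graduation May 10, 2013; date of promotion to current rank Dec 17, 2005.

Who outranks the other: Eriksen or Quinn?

Eriksen

By rank: Bianchi (Battalion Chief); then Okafor, Lund and Sato (Lieutenant); then Eriksen, Abara, Quinn and Adeyemi (Engineer).
Okafor, Lund and Sato all have date of academy graduation Jan 23, 2008, so the next rule applies.
Among Okafor, Lund and Sato, by date of promotion to current rank (later first): Okafor (Sep 21, 2018) before Lund and Sato (Oct 27, 2012).
Lund and Sato are each paramedic-certified, so the next rule applies.
Among Lund and Sato, alphabetically by surname: Lund before Sato.
Eriksen, Abara, Quinn and Adeyemi all have date of academy graduation May 10, 2013, so the next rule applies.
Among Eriksen, Abara, Quinn and Adeyemi, by date of promotion to current rank (later first): Eriksen (Nov 8, 2007) before Abara and Quinn (Dec 17, 2005) before Adeyemi (May 20, 2001).
Abara and Quinn are each paramedic-certified, so the next rule applies.
Among Abara and Quinn, alphabetically by surname: Abara before Quinn.
So Eriksen takes precedence.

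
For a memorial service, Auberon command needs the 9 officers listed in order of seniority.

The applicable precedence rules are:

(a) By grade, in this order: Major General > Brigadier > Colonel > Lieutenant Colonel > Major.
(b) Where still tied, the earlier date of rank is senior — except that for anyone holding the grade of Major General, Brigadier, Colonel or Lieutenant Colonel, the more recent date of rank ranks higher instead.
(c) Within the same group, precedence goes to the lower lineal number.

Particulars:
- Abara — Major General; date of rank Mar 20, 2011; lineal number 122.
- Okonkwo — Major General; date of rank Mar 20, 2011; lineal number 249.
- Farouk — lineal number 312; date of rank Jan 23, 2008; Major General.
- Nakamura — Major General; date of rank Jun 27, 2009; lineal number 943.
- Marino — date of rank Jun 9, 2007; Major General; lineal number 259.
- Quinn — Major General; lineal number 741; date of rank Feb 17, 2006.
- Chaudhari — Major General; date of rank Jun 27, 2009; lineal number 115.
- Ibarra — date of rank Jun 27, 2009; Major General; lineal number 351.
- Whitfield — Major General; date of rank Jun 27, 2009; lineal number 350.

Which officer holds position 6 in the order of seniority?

By grade: Abara, Okonkwo, Chaudhari, Whitfield, Ibarra, Nakamura, Farouk, Marino and Quinn (Major General).
Among Abara, Okonkwo, Chaudhari, Whitfield, Ibarra, Nakamura, Farouk, Marino and Quinn, by date of rank (later first) (reversed rule for this group): Abara and Okonkwo (Mar 20, 2011) before Chaudhari, Whitfield, Ibarra and Nakamura (Jun 27, 2009) before Farouk (Jan 23, 2008) before Marino (Jun 9, 2007) before Quinn (Feb 17, 2006).
Among Abara and Okonkwo, by lineal number (lower first): Abara (122) before Okonkwo (249).
Among Chaudhari, Whitfield, Ibarra and Nakamura, by lineal number (lower first): Chaudhari (115) before Whitfield (350) before Ibarra (351) before Nakamura (943).
Order: Abara, Okonkwo, Chaudhari, Whitfield, Ibarra, Nakamura, Farouk, Marino, Quinn.

Nakamura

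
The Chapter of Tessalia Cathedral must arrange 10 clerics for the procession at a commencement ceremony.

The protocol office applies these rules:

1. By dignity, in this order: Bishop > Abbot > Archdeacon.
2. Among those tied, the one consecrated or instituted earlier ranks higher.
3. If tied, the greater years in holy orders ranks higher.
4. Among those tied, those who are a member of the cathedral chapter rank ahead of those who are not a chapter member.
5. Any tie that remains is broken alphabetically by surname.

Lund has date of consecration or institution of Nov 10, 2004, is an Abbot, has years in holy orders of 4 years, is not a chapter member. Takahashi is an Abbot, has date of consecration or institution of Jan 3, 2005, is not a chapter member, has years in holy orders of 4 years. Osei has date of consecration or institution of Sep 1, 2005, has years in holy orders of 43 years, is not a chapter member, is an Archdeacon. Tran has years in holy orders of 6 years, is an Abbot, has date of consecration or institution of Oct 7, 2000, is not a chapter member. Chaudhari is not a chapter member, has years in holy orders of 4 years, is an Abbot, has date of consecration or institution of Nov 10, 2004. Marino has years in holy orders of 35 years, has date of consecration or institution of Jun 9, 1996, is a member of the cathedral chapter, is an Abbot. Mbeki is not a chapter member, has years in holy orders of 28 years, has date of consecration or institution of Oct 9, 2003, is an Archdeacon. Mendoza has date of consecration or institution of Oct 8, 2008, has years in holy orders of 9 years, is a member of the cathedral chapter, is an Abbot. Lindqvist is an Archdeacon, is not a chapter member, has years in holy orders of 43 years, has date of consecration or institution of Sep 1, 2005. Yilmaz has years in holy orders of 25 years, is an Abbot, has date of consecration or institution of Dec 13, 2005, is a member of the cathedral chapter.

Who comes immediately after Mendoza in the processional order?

By dignity: Marino, Tran, Chaudhari, Lund, Takahashi, Yilmaz and Mendoza (Abbot); then Mbeki, Lindqvist and Osei (Archdeacon).
Among Marino, Tran, Chaudhari, Lund, Takahashi, Yilmaz and Mendoza, by date of consecration or institution (earlier first): Marino (Jun 9, 1996) before Tran (Oct 7, 2000) before Chaudhari and Lund (Nov 10, 2004) before Takahashi (Jan 3, 2005) before Yilmaz (Dec 13, 2005) before Mendoza (Oct 8, 2008).
Chaudhari and Lund both have years in holy orders 4 years, so the next rule applies.
Chaudhari and Lund are each not a chapter member, so the next rule applies.
Among Chaudhari and Lund, alphabetically by surname: Chaudhari before Lund.
Among Mbeki, Lindqvist and Osei, by date of consecration or institution (earlier first): Mbeki (Oct 9, 2003) before Lindqvist and Osei (Sep 1, 2005).
Lindqvist and Osei both have years in holy orders 43 years, so the next rule applies.
Lindqvist and Osei are each not a chapter member, so the next rule applies.
Among Lindqvist and Osei, alphabetically by surname: Lindqvist before Osei.
Order: Marino, Tran, Chaudhari, Lund, Takahashi, Yilmaz, Mendoza, Mbeki, Lindqvist, Osei.

Mbeki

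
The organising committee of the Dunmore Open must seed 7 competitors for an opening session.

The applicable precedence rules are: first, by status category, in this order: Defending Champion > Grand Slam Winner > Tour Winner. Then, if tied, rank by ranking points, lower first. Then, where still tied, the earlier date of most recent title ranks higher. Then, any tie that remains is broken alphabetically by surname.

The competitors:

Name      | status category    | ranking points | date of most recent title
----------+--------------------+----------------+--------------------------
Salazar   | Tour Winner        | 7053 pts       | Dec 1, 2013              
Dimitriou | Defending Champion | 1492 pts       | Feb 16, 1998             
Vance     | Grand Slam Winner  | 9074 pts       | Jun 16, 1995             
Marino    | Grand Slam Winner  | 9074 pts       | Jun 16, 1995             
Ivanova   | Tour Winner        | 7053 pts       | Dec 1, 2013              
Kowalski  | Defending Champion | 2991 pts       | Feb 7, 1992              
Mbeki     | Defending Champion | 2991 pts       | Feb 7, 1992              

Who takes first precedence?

Dimitriou

By status category: Dimitriou, Kowalski and Mbeki (Defending Champion); then Marino and Vance (Grand Slam Winner); then Ivanova and Salazar (Tour Winner).
Among Dimitriou, Kowalski and Mbeki, by ranking points (lower first): Dimitriou (1492 pts) before Kowalski and Mbeki (2991 pts).
Kowalski and Mbeki both have date of most recent title Feb 7, 1992, so the next rule applies.
Among Kowalski and Mbeki, alphabetically by surname: Kowalski before Mbeki.
Marino and Vance both have ranking points 9074 pts, so the next rule applies.
Marino and Vance both have date of most recent title Jun 16, 1995, so the next rule applies.
Among Marino and Vance, alphabetically by surname: Marino before Vance.
Ivanova and Salazar both have ranking points 7053 pts, so the next rule applies.
Ivanova and Salazar both have date of most recent title Dec 1, 2013, so the next rule applies.
Among Ivanova and Salazar, alphabetically by surname: Ivanova before Salazar.
Order: Dimitriou, Kowalski, Mbeki, Marino, Vance, Ivanova, Salazar.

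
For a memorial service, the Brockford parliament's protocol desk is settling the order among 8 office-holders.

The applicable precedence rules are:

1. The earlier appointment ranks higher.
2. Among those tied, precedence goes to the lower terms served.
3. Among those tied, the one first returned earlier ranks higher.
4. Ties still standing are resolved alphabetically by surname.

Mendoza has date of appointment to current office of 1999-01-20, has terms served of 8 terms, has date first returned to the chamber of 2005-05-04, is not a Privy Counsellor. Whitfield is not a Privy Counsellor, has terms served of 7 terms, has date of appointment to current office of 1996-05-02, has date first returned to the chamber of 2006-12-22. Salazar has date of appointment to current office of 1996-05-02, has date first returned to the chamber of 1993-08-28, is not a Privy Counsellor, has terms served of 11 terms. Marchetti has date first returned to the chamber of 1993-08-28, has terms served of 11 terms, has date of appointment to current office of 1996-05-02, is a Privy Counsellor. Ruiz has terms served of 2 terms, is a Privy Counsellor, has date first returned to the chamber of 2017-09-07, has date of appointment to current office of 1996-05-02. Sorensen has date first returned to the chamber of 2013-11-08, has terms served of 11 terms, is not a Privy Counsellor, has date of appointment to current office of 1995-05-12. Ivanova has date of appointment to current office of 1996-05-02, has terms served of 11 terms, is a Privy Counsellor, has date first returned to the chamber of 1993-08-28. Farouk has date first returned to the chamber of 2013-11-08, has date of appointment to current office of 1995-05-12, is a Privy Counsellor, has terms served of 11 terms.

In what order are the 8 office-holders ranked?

Farouk, Sorensen, Ruiz, Whitfield, Ivanova, Marchetti, Salazar, Mendoza

By date of appointment to current office (earlier first): Farouk and Sorensen (both 1995-05-12); then Ruiz, Whitfield, Ivanova, Marchetti and Salazar (each 1996-05-02); then Mendoza (1999-01-20).
Farouk and Sorensen both have terms served 11 terms, so the next rule applies.
Farouk and Sorensen both have date first returned to the chamber 2013-11-08, so the next rule applies.
Among Farouk and Sorensen, alphabetically by surname: Farouk before Sorensen.
Among Ruiz, Whitfield, Ivanova, Marchetti and Salazar, by terms served (lower first): Ruiz (2 terms) before Whitfield (7 terms) before Ivanova, Marchetti and Salazar (11 terms).
Ivanova, Marchetti and Salazar all have date first returned to the chamber 1993-08-28, so the next rule applies.
Among Ivanova, Marchetti and Salazar, alphabetically by surname: Ivanova before Marchetti before Salazar.
Full order: Farouk, Sorensen, Ruiz, Whitfield, Ivanova, Marchetti, Salazar, Mendoza.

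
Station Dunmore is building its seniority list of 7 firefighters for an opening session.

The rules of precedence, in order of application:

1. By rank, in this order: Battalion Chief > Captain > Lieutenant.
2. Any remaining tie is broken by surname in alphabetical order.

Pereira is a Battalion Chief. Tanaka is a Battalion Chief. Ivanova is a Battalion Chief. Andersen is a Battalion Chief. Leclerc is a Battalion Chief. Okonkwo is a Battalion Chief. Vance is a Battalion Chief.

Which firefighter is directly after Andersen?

By rank: Andersen, Ivanova, Leclerc, Okonkwo, Pereira, Tanaka and Vance (Battalion Chief).
Among Andersen, Ivanova, Leclerc, Okonkwo, Pereira, Tanaka and Vance, alphabetically by surname: Andersen before Ivanova before Leclerc before Okonkwo before Pereira before Tanaka before Vance.
Order: Andersen, Ivanova, Leclerc, Okonkwo, Pereira, Tanaka, Vance.

Ivanova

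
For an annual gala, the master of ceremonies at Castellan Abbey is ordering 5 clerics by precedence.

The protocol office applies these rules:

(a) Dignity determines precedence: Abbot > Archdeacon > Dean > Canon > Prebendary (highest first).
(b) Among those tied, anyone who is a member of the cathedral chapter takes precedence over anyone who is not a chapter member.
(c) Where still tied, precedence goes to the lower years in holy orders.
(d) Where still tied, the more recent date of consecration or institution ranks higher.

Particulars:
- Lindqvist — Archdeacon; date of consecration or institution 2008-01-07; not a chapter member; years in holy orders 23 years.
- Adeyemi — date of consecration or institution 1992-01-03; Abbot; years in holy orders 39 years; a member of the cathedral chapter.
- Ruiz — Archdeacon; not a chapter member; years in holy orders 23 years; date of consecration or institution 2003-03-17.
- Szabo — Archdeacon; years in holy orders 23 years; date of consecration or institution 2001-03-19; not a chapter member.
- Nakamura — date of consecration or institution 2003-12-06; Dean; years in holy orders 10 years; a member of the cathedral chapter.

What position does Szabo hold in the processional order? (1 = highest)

By dignity: Adeyemi (Abbot); then Lindqvist, Ruiz and Szabo (Archdeacon); then Nakamura (Dean).
Lindqvist, Ruiz and Szabo are each not a chapter member, so the next rule applies.
Lindqvist, Ruiz and Szabo all have years in holy orders 23 years, so the next rule applies.
Among Lindqvist, Ruiz and Szabo, by date of consecration or institution (later first): Lindqvist (2008-01-07) before Ruiz (2003-03-17) before Szabo (2001-03-19).
Order: Adeyemi, Lindqvist, Ruiz, Szabo, Nakamura. So position 4.

4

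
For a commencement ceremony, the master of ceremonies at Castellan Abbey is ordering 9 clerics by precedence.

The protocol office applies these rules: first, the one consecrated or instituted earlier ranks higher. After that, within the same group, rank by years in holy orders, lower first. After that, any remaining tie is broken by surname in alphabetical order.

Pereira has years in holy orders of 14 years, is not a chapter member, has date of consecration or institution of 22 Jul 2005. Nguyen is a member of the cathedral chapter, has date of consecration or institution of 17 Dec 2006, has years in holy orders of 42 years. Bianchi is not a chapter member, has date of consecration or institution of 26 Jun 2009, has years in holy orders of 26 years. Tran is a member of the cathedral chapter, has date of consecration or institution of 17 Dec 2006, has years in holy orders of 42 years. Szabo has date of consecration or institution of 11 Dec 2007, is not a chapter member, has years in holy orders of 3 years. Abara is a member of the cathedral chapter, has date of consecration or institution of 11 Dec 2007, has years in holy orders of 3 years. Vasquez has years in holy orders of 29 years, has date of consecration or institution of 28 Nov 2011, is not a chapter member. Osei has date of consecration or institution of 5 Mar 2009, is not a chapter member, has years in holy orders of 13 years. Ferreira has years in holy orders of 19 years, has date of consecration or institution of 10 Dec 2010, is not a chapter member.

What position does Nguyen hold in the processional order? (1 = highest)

2

By date of consecration or institution (earlier first): Pereira (22 Jul 2005); then Nguyen and Tran (both 17 Dec 2006); then Abara and Szabo (both 11 Dec 2007); then Osei (5 Mar 2009); then Bianchi (26 Jun 2009); then Ferreira (10 Dec 2010); then Vasquez (28 Nov 2011).
Nguyen and Tran both have years in holy orders 42 years, so the next rule applies.
Among Nguyen and Tran, alphabetically by surname: Nguyen before Tran.
Abara and Szabo both have years in holy orders 3 years, so the next rule applies.
Among Abara and Szabo, alphabetically by surname: Abara before Szabo.
Order: Pereira, Nguyen, Tran, Abara, Szabo, Osei, Bianchi, Ferreira, Vasquez. So position 2.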